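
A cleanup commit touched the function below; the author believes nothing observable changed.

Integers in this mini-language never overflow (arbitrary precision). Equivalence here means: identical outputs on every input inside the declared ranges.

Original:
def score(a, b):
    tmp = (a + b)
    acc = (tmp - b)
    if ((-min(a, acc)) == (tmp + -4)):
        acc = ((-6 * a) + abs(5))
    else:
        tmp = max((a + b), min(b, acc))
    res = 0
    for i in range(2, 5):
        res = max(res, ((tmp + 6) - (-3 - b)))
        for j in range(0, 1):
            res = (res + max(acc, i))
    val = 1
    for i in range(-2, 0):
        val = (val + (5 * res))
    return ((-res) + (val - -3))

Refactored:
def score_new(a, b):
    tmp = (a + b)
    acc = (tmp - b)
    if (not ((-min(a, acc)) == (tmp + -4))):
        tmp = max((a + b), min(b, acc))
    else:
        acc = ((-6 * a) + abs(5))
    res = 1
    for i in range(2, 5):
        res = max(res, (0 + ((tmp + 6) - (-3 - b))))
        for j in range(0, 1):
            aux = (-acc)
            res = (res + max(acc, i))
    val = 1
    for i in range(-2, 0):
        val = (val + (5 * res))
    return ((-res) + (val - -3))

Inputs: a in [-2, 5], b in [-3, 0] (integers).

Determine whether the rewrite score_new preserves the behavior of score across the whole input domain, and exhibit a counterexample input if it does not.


The one real change (`0` became `1`) has no effect anywhere in the declared ranges.
Tracing a=3, b=0: score: tmp := 3 | acc := 3 | ((-min(a, acc)) == (tmp + -4)): false | tmp := 3 | res := 0 | iter i=2: | res := 12 | iter j=0: | res := 15 | iter i=3: | res := 15 | iter j=0: | res := 18 | iter i=4: | res := 18 | iter j=0: | res := 22 | val := 1 | iter i=-2: | val := 111 | iter i=-1: | val := 221 | result 202 | score_new: tmp := 3 | acc := 3 | (not ((-min(a, acc)) == (tmp + -4))): true | tmp := 3 | res := 1 | iter i=2: | res := 12 | iter j=0: | aux := -3 | res := 15 | iter i=3: | res := 15 | iter j=0: | aux := -3 | res := 18 | iter i=4: | res := 18 | iter j=0: | aux := -3 | res := 22 | val := 1 | iter i=-2: | val := 111 | iter i=-1: | val := 221 | result 202 — matching result 202.
Sweeping the whole domain (32 inputs) finds no disagreement.
verdict: equivalent


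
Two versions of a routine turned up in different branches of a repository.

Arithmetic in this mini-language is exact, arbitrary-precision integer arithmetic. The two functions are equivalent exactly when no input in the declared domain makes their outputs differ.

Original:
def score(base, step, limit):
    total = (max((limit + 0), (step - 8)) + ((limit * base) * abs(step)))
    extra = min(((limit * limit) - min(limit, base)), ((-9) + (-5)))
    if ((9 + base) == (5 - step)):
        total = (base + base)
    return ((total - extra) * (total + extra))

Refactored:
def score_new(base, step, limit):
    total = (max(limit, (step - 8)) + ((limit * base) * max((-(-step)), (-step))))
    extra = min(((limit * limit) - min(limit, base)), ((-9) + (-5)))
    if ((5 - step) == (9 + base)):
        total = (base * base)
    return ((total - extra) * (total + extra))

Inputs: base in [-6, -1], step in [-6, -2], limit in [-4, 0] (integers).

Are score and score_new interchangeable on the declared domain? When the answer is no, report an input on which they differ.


There is a counterexample at base=-1, step=-3, limit=-4: -192 on one side, -195 on the other.
score: total = 8; extra = -14; ((9 + base) == (5 - step)) -> true; total = -2; return -192
score_new: total = 8; extra = -14; ((5 - step) == (9 + base)) -> true; total = 1; return -195
verdict: not equivalent; witness: base=-1, step=-3, limit=-4


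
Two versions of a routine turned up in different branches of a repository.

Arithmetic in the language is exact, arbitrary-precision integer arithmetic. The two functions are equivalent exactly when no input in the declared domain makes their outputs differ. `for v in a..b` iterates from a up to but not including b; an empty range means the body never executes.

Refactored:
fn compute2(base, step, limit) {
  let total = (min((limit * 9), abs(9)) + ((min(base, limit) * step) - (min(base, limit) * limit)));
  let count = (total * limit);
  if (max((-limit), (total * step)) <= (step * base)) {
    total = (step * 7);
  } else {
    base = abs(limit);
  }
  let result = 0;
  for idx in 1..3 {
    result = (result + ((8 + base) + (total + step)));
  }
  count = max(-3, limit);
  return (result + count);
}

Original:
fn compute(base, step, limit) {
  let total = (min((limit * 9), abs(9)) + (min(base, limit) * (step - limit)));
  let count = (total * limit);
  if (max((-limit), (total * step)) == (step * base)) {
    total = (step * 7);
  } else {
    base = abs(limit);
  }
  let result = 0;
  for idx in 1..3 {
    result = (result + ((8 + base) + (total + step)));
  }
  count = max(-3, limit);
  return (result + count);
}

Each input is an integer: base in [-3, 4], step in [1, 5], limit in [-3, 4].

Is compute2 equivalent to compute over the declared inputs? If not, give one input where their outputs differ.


Try base=1, step=1, limit=0.
compute: total=0, then count=0, then (max((-limit), (total * step)) == (step * base)) is false, then base=0, then result=0, then (idx=1), then result=9, then (idx=2), then result=18, then count=0, then returns 18
compute2: total=0, then count=0, then (max((-limit), (total * step)) <= (step * base)) is true, then total=7, then result=0, then (idx=1), then result=17, then (idx=2), then result=34, then count=0, then returns 34
18 against 34: the behavior changed.
verdict: not equivalent; witness: base=1, step=1, limit=0


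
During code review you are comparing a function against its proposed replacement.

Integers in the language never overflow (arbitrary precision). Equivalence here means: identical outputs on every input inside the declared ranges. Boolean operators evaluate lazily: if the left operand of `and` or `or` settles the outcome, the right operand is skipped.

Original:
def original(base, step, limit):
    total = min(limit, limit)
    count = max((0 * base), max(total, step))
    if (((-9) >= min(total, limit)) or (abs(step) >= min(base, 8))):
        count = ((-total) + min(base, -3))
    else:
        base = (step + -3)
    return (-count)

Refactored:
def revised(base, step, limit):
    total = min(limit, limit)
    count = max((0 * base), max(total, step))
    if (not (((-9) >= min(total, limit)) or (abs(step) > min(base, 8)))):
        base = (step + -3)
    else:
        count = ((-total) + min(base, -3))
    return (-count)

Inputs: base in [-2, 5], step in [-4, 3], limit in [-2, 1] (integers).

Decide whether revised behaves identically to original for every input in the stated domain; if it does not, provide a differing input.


There is a counterexample at base=0, step=0, limit=-2: 1 on one side, 0 on the other.
original: total = -2; count = 0; (((-9) >= min(total, limit)) or (abs(step) >= min(base, 8))) -> true; count = -1; return 1
revised: total = -2; count = 0; (not (((-9) >= min(total, limit)) or (abs(step) > min(base, 8)))) -> true; base = -3; return 0
verdict: not equivalent; witness: base=0, step=0, limit=-2


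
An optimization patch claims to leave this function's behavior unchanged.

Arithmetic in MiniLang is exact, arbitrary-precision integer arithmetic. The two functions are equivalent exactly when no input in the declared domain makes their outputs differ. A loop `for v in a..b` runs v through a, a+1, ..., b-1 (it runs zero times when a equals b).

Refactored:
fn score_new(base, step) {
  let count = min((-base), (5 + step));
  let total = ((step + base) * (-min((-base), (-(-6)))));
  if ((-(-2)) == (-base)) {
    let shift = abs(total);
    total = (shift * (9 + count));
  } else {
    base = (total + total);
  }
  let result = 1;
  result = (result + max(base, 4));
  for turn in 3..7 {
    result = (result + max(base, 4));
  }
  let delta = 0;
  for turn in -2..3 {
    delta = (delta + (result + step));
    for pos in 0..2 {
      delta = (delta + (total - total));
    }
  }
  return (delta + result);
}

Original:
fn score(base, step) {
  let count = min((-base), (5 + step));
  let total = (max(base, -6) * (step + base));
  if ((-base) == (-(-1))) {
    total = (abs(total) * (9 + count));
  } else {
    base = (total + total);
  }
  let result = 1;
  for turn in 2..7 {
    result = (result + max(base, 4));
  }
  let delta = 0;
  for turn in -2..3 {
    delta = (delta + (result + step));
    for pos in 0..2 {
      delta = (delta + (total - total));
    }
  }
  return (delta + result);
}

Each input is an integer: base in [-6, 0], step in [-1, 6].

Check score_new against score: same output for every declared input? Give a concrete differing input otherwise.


At base=-2, step=-1: score gives 361, score_new gives 121.
verdict: not equivalent; witness: base=-2, step=-1


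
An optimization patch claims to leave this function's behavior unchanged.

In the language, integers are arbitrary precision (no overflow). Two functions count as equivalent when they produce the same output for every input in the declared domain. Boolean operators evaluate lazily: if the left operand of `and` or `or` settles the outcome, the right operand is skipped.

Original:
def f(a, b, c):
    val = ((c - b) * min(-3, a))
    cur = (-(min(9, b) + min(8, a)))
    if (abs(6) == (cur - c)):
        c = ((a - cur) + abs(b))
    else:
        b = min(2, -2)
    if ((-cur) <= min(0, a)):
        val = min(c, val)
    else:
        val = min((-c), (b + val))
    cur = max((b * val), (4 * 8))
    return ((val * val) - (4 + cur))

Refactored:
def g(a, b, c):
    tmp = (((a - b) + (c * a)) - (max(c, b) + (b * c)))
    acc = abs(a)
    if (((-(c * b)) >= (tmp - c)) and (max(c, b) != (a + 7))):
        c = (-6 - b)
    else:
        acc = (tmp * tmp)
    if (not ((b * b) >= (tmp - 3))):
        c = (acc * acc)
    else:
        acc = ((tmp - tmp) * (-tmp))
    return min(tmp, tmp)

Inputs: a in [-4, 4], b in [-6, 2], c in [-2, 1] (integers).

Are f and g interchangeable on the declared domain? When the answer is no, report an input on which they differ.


Try a=-4, b=-6, c=-2.
f: val = -16; cur = 10; (abs(6) == (cur - c)) -> false; b = -2; ((-cur) <= min(0, a)) -> true; val = -16; cur = 32; return 220
g: tmp = 0; acc = 4; (((-(c * b)) >= (tmp - c)) and (max(c, b) != (a + 7))) -> false; acc = 0; (not ((b * b) >= (tmp - 3))) -> false; acc = 0; return 0
220 vs 0 — the two versions disagree here.
verdict: not equivalent; witness: a=-4, b=-6, c=-2


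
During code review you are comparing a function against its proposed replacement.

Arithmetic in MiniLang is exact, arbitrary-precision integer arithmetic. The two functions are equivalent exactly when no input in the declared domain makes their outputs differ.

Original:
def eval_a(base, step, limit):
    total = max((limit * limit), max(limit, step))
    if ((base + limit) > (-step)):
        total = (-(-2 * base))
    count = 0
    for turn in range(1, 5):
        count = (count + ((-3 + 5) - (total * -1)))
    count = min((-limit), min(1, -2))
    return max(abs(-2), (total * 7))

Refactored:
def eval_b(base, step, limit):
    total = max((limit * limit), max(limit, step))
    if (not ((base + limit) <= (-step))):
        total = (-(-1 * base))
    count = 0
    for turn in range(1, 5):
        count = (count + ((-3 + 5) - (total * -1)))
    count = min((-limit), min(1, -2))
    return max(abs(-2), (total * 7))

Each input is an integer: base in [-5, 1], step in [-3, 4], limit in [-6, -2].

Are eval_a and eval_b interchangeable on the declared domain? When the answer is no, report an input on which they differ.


These are not equivalent — on base=1, step=2, limit=-2 the outputs split (14 vs 7).
eval_a: total = 4; ((base + limit) > (-step)) -> true; total = 2; count = 0; [turn=1]; count = 4; [turn=2]; count = 8; [turn=3]; count = 12; [turn=4]; count = 16; count = -2; return 14
eval_b: total = 4; (not ((base + limit) <= (-step))) -> true; total = 1; count = 0; [turn=1]; count = 3; [turn=2]; count = 6; [turn=3]; count = 9; [turn=4]; count = 12; count = -2; return 7
verdict: not equivalent; witness: base=1, step=2, limit=-2


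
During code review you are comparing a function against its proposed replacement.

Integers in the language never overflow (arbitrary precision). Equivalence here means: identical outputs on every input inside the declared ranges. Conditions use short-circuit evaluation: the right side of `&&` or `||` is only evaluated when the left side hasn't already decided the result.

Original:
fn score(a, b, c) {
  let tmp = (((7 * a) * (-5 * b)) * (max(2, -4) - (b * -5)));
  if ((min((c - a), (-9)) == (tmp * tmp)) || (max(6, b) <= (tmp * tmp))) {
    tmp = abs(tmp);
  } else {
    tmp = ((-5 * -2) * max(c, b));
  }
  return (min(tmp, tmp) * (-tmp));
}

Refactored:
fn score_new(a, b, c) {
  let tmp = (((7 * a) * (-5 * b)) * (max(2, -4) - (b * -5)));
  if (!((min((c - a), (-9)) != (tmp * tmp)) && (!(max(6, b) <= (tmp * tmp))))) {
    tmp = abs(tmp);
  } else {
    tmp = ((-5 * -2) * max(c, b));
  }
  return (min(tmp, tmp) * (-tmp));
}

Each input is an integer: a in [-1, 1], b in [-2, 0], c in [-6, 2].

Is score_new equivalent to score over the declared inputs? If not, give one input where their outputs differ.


Behavior is preserved: although boolean connective usage differs; comparison usage differs, the outputs never diverge.
As a probe, take a=-1, b=-2, c=-2: score runs tmp=560, then ((min((c - a), (-9)) == (tmp * tmp)) || (max(6, b) <= (tmp * tmp))) is true, then tmp=560, then returns -313600; score_new runs tmp=560, then (!((min((c - a), (-9)) != (tmp * tmp)) && (!(max(6, b) <= (tmp * tmp))))) is true, then tmp=560, then returns -313600; both end at -313600.
Sweeping the whole domain (81 inputs) finds no disagreement.
verdict: equivalent


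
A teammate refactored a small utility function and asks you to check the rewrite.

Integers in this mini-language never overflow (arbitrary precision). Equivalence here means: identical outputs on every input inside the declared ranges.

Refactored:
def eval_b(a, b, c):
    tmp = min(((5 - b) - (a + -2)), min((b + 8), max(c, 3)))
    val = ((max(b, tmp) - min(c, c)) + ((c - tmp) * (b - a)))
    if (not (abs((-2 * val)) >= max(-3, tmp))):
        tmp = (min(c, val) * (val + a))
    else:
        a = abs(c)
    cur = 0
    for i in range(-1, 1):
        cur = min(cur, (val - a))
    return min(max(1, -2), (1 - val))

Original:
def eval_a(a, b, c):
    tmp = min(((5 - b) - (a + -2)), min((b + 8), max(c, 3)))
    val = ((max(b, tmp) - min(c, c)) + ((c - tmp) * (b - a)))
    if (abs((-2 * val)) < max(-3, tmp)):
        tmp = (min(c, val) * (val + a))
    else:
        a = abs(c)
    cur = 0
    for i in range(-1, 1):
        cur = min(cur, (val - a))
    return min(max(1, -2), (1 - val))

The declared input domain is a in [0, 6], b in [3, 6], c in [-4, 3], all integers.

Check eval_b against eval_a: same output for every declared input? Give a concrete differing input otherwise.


This is a faithful refactor — comparison usage differs, boolean connective usage differs, but the computed results match everywhere.
As a probe, take a=1, b=3, c=1: eval_a runs tmp=3, then val=-2, then (abs((-2 * val)) < max(-3, tmp)) is false, then a=1, then cur=0, then (i=-1), then cur=-3, then (i=0), then cur=-3, then returns 1; eval_b runs tmp=3, then val=-2, then (not (abs((-2 * val)) >= max(-3, tmp))) is false, then a=1, then cur=0, then (i=-1), then cur=-3, then (i=0), then cur=-3, then returns 1; both end at 1.
Every one of the 224 inputs gives matching results.
verdict: equivalent


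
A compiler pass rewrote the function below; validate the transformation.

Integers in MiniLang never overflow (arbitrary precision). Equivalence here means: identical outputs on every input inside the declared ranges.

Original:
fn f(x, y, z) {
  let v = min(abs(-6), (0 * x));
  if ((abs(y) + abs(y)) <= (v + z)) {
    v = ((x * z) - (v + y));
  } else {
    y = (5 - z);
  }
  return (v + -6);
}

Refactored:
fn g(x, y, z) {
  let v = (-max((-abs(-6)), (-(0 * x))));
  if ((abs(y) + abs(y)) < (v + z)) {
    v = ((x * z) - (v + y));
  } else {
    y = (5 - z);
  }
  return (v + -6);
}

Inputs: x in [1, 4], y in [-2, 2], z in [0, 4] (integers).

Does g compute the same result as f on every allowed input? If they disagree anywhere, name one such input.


At x=1, y=-2, z=4: f gives 0, g gives -6.
verdict: not equivalent; witness: x=1, y=-2, z=4


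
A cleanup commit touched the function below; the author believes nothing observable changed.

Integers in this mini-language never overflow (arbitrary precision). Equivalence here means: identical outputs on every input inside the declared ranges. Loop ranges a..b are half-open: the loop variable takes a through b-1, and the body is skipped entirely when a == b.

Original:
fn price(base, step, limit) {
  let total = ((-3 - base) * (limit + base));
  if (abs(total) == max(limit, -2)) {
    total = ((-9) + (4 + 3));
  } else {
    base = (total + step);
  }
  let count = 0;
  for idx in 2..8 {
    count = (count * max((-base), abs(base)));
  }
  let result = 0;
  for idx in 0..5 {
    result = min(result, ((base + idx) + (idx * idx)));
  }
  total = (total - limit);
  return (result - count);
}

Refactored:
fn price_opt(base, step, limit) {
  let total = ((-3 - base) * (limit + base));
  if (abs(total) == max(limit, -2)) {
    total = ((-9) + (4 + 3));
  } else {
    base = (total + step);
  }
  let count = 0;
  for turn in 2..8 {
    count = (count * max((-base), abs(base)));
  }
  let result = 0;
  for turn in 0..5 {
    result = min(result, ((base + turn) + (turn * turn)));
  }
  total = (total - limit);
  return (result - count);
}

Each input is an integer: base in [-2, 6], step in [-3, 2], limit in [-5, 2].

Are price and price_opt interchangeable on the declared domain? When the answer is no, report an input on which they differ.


Equivalent — the differences include local variable names differ, yet no declared input distinguishes the two.
As a probe, take base=4, step=-3, limit=-2: price runs total = -14; (abs(total) == max(limit, -2)) -> false; base = -17; count = 0; [idx=2]; count = 0; [idx=3]; count = 0; [idx=4]; count = 0; [idx=5]; count = 0; [idx=6]; count = 0; [idx=7]; count = 0; result = 0; [idx=0]; result = -17; [idx=1]; result = -17; [idx=2]; result = -17; [idx=3]; result = -17; [idx=4]; result = -17; total = -12; return -17; price_opt runs total = -14; (abs(total) == max(limit, -2)) -> false; base = -17; count = 0; [turn=2]; count = 0; [turn=3]; count = 0; [turn=4]; count = 0; [turn=5]; count = 0; [turn=6]; count = 0; [turn=7]; count = 0; result = 0; [turn=0]; result = -17; [turn=1]; result = -17; [turn=2]; result = -17; [turn=3]; result = -17; [turn=4]; result = -17; total = -12; return -17; both end at -17.
Sweeping the whole domain (432 inputs) finds no disagreement.
verdict: equivalent


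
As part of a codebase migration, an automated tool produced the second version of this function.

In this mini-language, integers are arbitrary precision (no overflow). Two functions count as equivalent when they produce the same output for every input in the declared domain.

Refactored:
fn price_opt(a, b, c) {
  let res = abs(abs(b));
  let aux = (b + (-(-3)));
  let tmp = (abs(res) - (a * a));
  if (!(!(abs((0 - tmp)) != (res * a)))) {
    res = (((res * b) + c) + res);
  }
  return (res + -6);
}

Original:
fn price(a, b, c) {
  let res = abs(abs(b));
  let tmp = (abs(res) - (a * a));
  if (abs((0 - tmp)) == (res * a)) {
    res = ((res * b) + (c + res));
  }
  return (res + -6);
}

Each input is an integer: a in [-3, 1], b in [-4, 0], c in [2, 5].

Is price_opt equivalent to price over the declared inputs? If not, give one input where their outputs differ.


Evaluate both at a=-3, b=-4, c=2.
price: res becomes 4; next tmp becomes -5; next (abs((0 - tmp)) == (res * a)) evaluates to false; next final value -2
price_opt: res becomes 4; next aux becomes -1; next tmp becomes -5; next (!(!(abs((0 - tmp)) != (res * a)))) evaluates to true; next res becomes -10; next final value -16
-2 != -16, so the rewrite changes behavior.
verdict: not equivalent; witness: a=-3, b=-4, c=2


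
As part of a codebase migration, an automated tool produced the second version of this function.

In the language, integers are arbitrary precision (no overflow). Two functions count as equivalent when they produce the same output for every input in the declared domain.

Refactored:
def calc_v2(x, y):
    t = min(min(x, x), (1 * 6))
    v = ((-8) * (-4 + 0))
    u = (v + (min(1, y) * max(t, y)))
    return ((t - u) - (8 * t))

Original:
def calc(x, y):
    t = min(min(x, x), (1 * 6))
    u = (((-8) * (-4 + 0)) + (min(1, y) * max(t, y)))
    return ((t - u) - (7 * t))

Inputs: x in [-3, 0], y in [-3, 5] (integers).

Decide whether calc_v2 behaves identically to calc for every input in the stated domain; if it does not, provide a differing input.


There is a counterexample at x=-3, y=-3: -23 on one side, -20 on the other.
calc: t = -3; u = 41; return -23
calc_v2: t = -3; v = 32; u = 41; return -20
verdict: not equivalent; witness: x=-3, y=-3


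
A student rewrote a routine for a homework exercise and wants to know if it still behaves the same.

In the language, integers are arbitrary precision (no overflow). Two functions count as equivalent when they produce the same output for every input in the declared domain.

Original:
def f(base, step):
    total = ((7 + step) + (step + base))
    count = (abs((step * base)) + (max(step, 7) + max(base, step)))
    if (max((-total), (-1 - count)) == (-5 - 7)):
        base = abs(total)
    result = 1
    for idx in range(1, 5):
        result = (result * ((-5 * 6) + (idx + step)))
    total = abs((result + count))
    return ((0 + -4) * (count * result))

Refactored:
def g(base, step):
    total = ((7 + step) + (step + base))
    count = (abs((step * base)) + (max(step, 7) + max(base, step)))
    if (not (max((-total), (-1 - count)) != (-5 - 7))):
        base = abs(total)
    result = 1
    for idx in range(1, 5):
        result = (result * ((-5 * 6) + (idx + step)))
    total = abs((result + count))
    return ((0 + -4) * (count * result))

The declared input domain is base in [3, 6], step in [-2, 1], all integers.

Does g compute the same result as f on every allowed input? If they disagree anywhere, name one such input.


The two versions differ — the changes include boolean connective usage differs, comparison usage differs.
Spot check at base=3, step=0 — f: total := 10 | count := 10 | (max((-total), (-1 - count)) == (-5 - 7)): false | result := 1 | iter idx=1: | result := -29 | iter idx=2: | result := 812 | iter idx=3: | result := -21924 | iter idx=4: | result := 570024 | total := 570034 | result -22800960. g: total := 10 | count := 10 | (not (max((-total), (-1 - count)) != (-5 - 7))): false | result := 1 | iter idx=1: | result := -29 | iter idx=2: | result := 812 | iter idx=3: | result := -21924 | iter idx=4: | result := 570024 | total := 570034 | result -22800960. Both give -22800960.
Across all 16 domain points the two functions coincide.
verdict: equivalent


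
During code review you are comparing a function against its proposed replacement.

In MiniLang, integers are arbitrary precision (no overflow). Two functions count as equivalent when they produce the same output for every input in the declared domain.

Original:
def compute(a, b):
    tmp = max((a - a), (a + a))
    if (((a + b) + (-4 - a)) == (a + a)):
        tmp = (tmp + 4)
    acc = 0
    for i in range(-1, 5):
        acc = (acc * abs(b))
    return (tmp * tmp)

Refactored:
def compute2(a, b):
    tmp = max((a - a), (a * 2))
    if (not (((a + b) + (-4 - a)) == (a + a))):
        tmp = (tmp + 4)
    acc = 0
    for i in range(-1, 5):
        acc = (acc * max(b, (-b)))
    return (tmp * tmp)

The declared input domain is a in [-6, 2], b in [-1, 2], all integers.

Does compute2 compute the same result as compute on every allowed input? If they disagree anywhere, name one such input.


a=-6, b=-1 yields 0 from compute but 16 from compute2.
verdict: not equivalent; witness: a=-6, b=-1


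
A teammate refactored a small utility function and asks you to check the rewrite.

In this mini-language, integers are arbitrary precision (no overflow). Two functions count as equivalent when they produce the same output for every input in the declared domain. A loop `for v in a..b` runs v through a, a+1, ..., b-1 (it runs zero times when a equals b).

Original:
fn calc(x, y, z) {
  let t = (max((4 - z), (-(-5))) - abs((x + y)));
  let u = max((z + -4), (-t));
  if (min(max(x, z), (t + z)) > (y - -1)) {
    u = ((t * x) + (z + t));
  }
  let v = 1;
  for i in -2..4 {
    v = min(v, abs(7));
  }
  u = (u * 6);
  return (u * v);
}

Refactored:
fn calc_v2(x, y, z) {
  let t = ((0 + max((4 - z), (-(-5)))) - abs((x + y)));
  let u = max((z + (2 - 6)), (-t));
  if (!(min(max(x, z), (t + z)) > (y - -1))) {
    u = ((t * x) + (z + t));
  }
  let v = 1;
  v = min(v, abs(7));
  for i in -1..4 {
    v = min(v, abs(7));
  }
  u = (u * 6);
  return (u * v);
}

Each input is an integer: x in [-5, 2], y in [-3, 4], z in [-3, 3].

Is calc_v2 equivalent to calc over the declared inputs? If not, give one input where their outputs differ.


There is a counterexample at x=-5, y=-3, z=-2: 12 on one side, 36 on the other.
calc: t = -2; u = 2; (min(max(x, z), (t + z)) > (y - -1)) -> false; v = 1; [i=-2]; v = 1; [i=-1]; v = 1; [i=0]; v = 1; [i=1]; v = 1; [i=2]; v = 1; [i=3]; v = 1; u = 12; return 12
calc_v2: t = -2; u = 2; (!(min(max(x, z), (t + z)) > (y - -1))) -> true; u = 6; v = 1; v = 1; [i=-1]; v = 1; [i=0]; v = 1; [i=1]; v = 1; [i=2]; v = 1; [i=3]; v = 1; u = 36; return 36
verdict: not equivalent; witness: x=-5, y=-3, z=-2


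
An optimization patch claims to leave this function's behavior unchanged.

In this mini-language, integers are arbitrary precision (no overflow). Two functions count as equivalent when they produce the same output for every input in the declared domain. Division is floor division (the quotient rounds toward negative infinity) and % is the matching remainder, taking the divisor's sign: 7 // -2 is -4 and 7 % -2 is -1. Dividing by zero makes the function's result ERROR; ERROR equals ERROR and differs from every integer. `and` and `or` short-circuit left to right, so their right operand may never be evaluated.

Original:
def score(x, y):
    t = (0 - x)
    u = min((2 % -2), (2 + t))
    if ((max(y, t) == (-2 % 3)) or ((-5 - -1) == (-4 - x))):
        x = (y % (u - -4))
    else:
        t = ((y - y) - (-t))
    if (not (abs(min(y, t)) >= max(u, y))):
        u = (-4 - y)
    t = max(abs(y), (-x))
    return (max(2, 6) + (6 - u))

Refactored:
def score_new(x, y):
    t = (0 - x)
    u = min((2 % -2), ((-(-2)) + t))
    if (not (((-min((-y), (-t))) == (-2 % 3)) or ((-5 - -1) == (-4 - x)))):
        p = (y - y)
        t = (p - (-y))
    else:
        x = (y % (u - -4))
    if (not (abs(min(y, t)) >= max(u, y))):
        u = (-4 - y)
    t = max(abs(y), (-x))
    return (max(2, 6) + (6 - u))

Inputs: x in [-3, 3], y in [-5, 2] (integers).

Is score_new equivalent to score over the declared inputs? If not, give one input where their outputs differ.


Evaluate both at x=-1, y=2.
score: t = 1; u = 0; ((max(y, t) == (-2 % 3)) or ((-5 - -1) == (-4 - x))) -> false; t = 1; (not (abs(min(y, t)) >= max(u, y))) -> true; u = -6; t = 2; return 18
score_new: t = 1; u = 0; (not (((-min((-y), (-t))) == (-2 % 3)) or ((-5 - -1) == (-4 - x)))) -> true; p = 0; t = 2; (not (abs(min(y, t)) >= max(u, y))) -> false; t = 2; return 12
18 and 12 differ, so these are not the same function on this domain.
verdict: not equivalent; witness: x=-1, y=2


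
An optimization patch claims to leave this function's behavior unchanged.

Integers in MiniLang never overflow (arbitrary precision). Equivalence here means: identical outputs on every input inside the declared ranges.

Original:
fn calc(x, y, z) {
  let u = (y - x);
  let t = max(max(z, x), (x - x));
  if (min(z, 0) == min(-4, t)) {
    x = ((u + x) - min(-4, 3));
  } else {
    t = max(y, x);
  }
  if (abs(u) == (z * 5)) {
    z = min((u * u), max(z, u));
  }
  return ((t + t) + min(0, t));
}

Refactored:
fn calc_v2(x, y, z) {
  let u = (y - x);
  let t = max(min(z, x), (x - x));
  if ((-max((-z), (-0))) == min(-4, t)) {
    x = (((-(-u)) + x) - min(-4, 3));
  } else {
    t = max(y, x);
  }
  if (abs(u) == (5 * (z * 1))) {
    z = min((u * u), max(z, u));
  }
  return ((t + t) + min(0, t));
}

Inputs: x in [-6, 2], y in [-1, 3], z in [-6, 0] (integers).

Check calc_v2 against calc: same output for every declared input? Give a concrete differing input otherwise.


Evaluate both at x=1, y=-1, z=-4.
calc: u=-2, then t=1, then (min(z, 0) == min(-4, t)) is true, then x=3, then (abs(u) == (z * 5)) is false, then returns 2
calc_v2: u=-2, then t=0, then ((-max((-z), (-0))) == min(-4, t)) is true, then x=3, then (abs(u) == (5 * (z * 1))) is false, then returns 0
2 vs 0 — the two versions disagree here.
verdict: not equivalent; witness: x=1, y=-1, z=-4


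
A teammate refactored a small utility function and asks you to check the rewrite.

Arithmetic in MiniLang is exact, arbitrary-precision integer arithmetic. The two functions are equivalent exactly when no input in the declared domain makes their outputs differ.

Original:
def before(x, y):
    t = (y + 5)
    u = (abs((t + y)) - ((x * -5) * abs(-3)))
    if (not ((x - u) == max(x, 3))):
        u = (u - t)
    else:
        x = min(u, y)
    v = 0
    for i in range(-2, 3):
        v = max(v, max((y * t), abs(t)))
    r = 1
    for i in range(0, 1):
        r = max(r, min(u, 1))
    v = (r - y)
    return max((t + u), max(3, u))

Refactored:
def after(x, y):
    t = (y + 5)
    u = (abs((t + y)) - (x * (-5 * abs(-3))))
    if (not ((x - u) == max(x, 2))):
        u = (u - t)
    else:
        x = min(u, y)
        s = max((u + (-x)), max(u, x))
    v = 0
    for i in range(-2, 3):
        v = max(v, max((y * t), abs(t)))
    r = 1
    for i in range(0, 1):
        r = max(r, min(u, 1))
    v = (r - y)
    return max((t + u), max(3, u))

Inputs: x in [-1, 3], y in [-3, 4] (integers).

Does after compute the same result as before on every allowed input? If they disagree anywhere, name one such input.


The rewrite breaks on x=-1, y=3, where the results are 4 and 3.
before: t := 8 | u := -4 | (not ((x - u) == max(x, 3))): false | x := -4 | v := 0 | iter i=-2: | v := 24 | iter i=-1: | v := 24 | iter i=0: | v := 24 | iter i=1: | v := 24 | iter i=2: | v := 24 | r := 1 | iter i=0: | r := 1 | v := -2 | result 4
after: t := 8 | u := -4 | (not ((x - u) == max(x, 2))): true | u := -12 | v := 0 | iter i=-2: | v := 24 | iter i=-1: | v := 24 | iter i=0: | v := 24 | iter i=1: | v := 24 | iter i=2: | v := 24 | r := 1 | iter i=0: | r := 1 | v := -2 | result 3
verdict: not equivalent; witness: x=-1, y=3


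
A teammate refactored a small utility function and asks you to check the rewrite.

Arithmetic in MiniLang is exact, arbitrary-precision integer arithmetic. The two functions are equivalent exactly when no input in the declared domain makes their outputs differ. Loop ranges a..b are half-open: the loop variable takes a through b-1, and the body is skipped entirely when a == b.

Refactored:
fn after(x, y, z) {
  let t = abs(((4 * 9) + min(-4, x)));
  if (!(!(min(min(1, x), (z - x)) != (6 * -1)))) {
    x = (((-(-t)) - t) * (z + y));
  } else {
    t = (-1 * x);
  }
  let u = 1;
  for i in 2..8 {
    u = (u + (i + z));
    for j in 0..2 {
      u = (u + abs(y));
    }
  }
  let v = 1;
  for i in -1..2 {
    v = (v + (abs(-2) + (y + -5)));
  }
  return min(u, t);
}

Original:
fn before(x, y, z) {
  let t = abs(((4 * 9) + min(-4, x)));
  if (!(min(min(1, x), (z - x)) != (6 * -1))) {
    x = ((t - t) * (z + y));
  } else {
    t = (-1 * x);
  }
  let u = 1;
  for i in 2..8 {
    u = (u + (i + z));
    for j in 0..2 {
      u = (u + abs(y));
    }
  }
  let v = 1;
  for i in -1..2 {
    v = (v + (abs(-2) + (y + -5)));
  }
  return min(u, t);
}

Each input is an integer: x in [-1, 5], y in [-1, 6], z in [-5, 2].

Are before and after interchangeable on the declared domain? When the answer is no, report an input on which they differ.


Evaluate both at x=-1, y=-1, z=-5.
before: t becomes 32; next (!(min(min(1, x), (z - x)) != (6 * -1))) evaluates to false; next t becomes 1; next u becomes 1; next at i=2:; next u becomes -2; next at j=0:; next u becomes -1; next at j=1:; next u becomes 0; next at i=3:; next u becomes -2; next at j=0:; next u becomes -1; next at j=1:; next u becomes 0; next at i=4:; next u becomes -1; next at j=0:; next u becomes 0; next at j=1:; next u becomes 1; next at i=5:; next u becomes 1; next at j=0:; next u becomes 2; next at j=1:; next u becomes 3; next at i=6:; next u becomes 4; next at j=0:; next u becomes 5; next at j=1:; next u becomes 6; next at i=7:; next u becomes 8; next at j=0:; next u becomes 9; next at j=1:; next u becomes 10; next v becomes 1; next at i=-1:; next v becomes -3; next at i=0:; next v becomes -7; next at i=1:; next v becomes -11; next final value 1
after: t becomes 32; next (!(!(min(min(1, x), (z - x)) != (6 * -1)))) evaluates to true; next x becomes 0; next u becomes 1; next at i=2:; next u becomes -2; next at j=0:; next u becomes -1; next at j=1:; next u becomes 0; next at i=3:; next u becomes -2; next at j=0:; next u becomes -1; next at j=1:; next u becomes 0; next at i=4:; next u becomes -1; next at j=0:; next u becomes 0; next at j=1:; next u becomes 1; next at i=5:; next u becomes 1; next at j=0:; next u becomes 2; next at j=1:; next u becomes 3; next at i=6:; next u becomes 4; next at j=0:; next u becomes 5; next at j=1:; next u becomes 6; next at i=7:; next u becomes 8; next at j=0:; next u becomes 9; next at j=1:; next u becomes 10; next v becomes 1; next at i=-1:; next v becomes -3; next at i=0:; next v becomes -7; next at i=1:; next v becomes -11; next final value 10
1 against 10: the behavior changed.
verdict: not equivalent; witness: x=-1, y=-1, z=-5


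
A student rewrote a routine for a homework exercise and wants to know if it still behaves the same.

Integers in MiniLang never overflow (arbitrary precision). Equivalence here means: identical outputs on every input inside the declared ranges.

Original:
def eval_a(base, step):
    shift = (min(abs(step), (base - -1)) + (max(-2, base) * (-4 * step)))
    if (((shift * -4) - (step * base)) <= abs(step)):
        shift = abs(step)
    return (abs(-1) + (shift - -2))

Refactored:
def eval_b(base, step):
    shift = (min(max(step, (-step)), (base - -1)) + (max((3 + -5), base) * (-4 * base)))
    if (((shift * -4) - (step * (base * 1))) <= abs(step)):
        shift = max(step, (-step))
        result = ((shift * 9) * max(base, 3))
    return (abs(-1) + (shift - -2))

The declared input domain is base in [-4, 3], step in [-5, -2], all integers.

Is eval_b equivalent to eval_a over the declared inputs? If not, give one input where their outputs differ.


There is a counterexample at base=-4, step=-5: -40 on one side, -32 on the other.
eval_a: shift = -43; (((shift * -4) - (step * base)) <= abs(step)) -> false; return -40
eval_b: shift = -35; (((shift * -4) - (step * (base * 1))) <= abs(step)) -> false; return -32
verdict: not equivalent; witness: base=-4, step=-5


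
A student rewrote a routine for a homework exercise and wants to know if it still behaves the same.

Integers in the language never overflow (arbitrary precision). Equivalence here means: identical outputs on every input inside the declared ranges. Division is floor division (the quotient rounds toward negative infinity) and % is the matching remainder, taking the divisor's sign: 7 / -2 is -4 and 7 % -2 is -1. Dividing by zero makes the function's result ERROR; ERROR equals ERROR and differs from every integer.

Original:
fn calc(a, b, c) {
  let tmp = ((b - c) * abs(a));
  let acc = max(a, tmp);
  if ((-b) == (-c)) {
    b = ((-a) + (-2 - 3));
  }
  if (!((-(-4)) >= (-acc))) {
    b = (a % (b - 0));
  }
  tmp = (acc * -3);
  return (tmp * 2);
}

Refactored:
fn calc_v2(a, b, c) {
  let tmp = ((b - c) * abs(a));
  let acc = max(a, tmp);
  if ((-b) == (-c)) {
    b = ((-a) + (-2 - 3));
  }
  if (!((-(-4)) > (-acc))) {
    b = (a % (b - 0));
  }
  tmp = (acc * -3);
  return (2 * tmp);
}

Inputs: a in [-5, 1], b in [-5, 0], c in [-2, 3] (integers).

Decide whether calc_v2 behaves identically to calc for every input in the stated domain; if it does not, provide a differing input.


At a=-4, b=0, c=1: calc gives 24, calc_v2 gives ERROR.
verdict: not equivalent; witness: a=-4, b=0, c=1


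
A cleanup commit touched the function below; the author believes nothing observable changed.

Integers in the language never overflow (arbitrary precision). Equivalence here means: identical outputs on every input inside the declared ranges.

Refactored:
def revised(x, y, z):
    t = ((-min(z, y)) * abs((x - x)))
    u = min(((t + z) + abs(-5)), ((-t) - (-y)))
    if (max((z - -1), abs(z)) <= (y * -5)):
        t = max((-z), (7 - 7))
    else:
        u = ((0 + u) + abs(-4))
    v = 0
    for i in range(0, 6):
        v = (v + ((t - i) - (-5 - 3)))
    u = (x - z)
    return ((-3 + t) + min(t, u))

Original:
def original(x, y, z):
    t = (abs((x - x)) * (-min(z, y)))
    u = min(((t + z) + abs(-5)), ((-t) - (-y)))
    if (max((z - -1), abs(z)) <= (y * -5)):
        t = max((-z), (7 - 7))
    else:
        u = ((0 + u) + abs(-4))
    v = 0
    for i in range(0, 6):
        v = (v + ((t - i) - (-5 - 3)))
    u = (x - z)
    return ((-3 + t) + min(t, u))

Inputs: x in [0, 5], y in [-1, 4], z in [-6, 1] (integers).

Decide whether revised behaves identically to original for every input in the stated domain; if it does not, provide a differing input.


Comparing the listings, the differences include: same computation, different form.
Spot check at x=3, y=2, z=-6 — original: t = 0; u = -1; (max((z - -1), abs(z)) <= (y * -5)) -> false; u = 3; v = 0; [i=0]; v = 8; [i=1]; v = 15; [i=2]; v = 21; [i=3]; v = 26; [i=4]; v = 30; [i=5]; v = 33; u = 9; return -3. revised: t = 0; u = -1; (max((z - -1), abs(z)) <= (y * -5)) -> false; u = 3; v = 0; [i=0]; v = 8; [i=1]; v = 15; [i=2]; v = 21; [i=3]; v = 26; [i=4]; v = 30; [i=5]; v = 33; u = 9; return -3. Both give -3.
An exhaustive pass over the 288 declared inputs shows identical outputs.
verdict: equivalent


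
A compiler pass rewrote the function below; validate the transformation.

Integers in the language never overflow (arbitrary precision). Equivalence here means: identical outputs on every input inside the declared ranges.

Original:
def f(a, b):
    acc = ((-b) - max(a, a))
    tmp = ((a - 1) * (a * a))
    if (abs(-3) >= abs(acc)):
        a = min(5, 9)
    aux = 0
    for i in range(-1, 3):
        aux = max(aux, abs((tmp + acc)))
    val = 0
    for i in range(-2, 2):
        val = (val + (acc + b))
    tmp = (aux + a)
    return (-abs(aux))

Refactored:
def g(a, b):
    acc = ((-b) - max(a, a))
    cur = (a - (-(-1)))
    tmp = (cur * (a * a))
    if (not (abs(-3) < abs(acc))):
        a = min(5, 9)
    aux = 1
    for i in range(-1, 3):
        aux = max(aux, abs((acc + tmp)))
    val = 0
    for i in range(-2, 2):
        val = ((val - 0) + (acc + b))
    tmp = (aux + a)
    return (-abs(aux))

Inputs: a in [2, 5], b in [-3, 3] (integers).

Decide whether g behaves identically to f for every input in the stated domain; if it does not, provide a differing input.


These are not equivalent — on a=2, b=2 the outputs split (0 vs -1).
f: acc=-4, then tmp=4, then (abs(-3) >= abs(acc)) is false, then aux=0, then (i=-1), then aux=0, then (i=0), then aux=0, then (i=1), then aux=0, then (i=2), then aux=0, then val=0, then (i=-2), then val=-2, then (i=-1), then val=-4, then (i=0), then val=-6, then (i=1), then val=-8, then tmp=2, then returns 0
g: acc=-4, then cur=1, then tmp=4, then (not (abs(-3) < abs(acc))) is false, then aux=1, then (i=-1), then aux=1, then (i=0), then aux=1, then (i=1), then aux=1, then (i=2), then aux=1, then val=0, then (i=-2), then val=-2, then (i=-1), then val=-4, then (i=0), then val=-6, then (i=1), then val=-8, then tmp=3, then returns -1
verdict: not equivalent; witness: a=2, b=2


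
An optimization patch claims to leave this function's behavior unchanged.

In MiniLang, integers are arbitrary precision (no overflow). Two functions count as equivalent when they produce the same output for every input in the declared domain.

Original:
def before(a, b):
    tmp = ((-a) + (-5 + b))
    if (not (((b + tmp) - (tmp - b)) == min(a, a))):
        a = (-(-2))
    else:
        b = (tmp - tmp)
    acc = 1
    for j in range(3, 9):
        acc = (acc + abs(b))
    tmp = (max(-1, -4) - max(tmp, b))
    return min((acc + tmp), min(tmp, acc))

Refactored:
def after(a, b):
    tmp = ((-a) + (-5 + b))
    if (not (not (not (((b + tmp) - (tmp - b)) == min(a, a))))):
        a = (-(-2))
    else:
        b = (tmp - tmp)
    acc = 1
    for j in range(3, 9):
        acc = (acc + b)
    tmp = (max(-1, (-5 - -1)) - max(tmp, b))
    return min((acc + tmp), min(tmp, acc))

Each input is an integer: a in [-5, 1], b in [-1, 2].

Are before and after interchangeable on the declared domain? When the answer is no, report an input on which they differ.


At a=-5, b=-1: before gives 0, after gives -5.
verdict: not equivalent; witness: a=-5, b=-1
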